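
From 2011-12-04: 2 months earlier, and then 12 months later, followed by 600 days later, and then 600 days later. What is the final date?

January 17, 2016

Going back 2 months from December 4, 2011:
month 12 − 2 = 10 → October 2011.
Day 4 is valid in October, giving October 4, 2011.
Counting forward 12 months from October 4, 2011:
month 10 + 12 = 22, which is month 10 of year 2012 → October 2012.
Day 4 is valid in October, giving October 4, 2012.
Counting forward 600 days from October 4, 2012:
October has 31 days, so 31 − 4 = 27 days remain after October 4, 2012; 600 − 27 = 573 left.
November 2012 has 30 days: 573 − 30 = 543 left.
December 2012 has 31 days: 543 − 31 = 512 left.
January 2013 has 31 days: 512 − 31 = 481 left.
February 2013 has 28 days (2013 is not a leap year): 481 − 28 = 453 left.
March 2013 has 31 days: 453 − 31 = 422 left.
April 2013 has 30 days: 422 − 30 = 392 left.
May 2013 has 31 days: 392 − 31 = 361 left.
June 2013 has 30 days: 361 − 30 = 331 left.
July 2013 has 31 days: 331 − 31 = 300 left.
August 2013 has 31 days: 300 − 31 = 269 left.
September 2013 has 30 days: 269 − 30 = 239 left.
October 2013 has 31 days: 239 − 31 = 208 left.
November 2013 has 30 days: 208 − 30 = 178 left.
December 2013 has 31 days: 178 − 31 = 147 left.
January 2014 has 31 days: 147 − 31 = 116 left.
February 2014 has 28 days (2014 is not a leap year): 116 − 28 = 88 left.
March 2014 has 31 days: 88 − 31 = 57 left.
April 2014 has 30 days: 57 − 30 = 27 left.
27 days into May 2014 → May 27, 2014.
Advancing 600 days from May 27, 2014:
May has 31 days, so 31 − 27 = 4 days remain after May 27, 2014; 600 − 4 = 596 left.
June 2014 has 30 days: 596 − 30 = 566 left.
July 2014 has 31 days: 566 − 31 = 535 left.
August 2014 has 31 days: 535 − 31 = 504 left.
September 2014 has 30 days: 504 − 30 = 474 left.
October 2014 has 31 days: 474 − 31 = 443 left.
November 2014 has 30 days: 443 − 30 = 413 left.
December 2014 has 31 days: 413 − 31 = 382 left.
January 2015 has 31 days: 382 − 31 = 351 left.
February 2015 has 28 days (2015 is not a leap year): 351 − 28 = 323 left.
March 2015 has 31 days: 323 − 31 = 292 left.
April 2015 has 30 days: 292 − 30 = 262 left.
May 2015 has 31 days: 262 − 31 = 231 left.
June 2015 has 30 days: 231 − 30 = 201 left.
July 2015 has 31 days: 201 − 31 = 170 left.
August 2015 has 31 days: 170 − 31 = 139 left.
September 2015 has 30 days: 139 − 30 = 109 left.
October 2015 has 31 days: 109 − 31 = 78 left.
November 2015 has 30 days: 78 − 30 = 48 left.
December 2015 has 31 days: 48 − 31 = 17 left.
17 days into January 2016 → January 17, 2016.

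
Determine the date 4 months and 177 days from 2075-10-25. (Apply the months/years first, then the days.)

August 20, 2076

Counting forward 4 months and 177 days from October 25, 2075: first the month/year part, then the days.
month 10 + 4 = 14, which is month 2 of year 2076 → February 2076.
Day 25 is valid in February, giving February 25, 2076.
Now add 177 days from February 25, 2076.
February has 29 days, so 29 − 25 = 4 days remain after February 25, 2076; 177 − 4 = 173 left.
March 2076 has 31 days: 173 − 31 = 142 left.
April 2076 has 30 days: 142 − 30 = 112 left.
May 2076 has 31 days: 112 − 31 = 81 left.
June 2076 has 30 days: 81 − 30 = 51 left.
July 2076 has 31 days: 51 − 31 = 20 left.
20 days into August 2076 → August 20, 2076.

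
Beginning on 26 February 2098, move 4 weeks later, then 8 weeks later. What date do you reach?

May 21, 2098

Counting forward 4 weeks (= 28 days) from February 26, 2098:
February has 28 days, so 28 − 26 = 2 days remain after February 26, 2098; 28 − 2 = 26 left.
26 days into March 2098 → March 26, 2098.
Advancing 8 weeks (= 56 days) from March 26, 2098:
March has 31 days, so 31 − 26 = 5 days remain after March 26, 2098; 56 − 5 = 51 left.
April 2098 has 30 days: 51 − 30 = 21 left.
21 days into May 2098 → May 21, 2098.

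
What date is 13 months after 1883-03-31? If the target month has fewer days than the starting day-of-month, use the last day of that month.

April 30, 1884

Advancing 13 months from March 31, 1883.
month 3 + 13 = 16, which is month 4 of year 1884 → April 1884.
April 1884 has only 30 days and the start was day 31, so the date clamps to April 30, 1884.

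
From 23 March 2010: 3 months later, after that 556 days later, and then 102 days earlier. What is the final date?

Adding 3 months from March 23, 2010:
month 3 + 3 = 6 → June 2010.
Day 23 is valid in June, giving June 23, 2010.
Adding 556 days from June 23, 2010:
June has 30 days, so 30 − 23 = 7 days remain after June 23, 2010; 556 − 7 = 549 left.
July 2010 has 31 days: 549 − 31 = 518 left.
August 2010 has 31 days: 518 − 31 = 487 left.
September 2010 has 30 days: 487 − 30 = 457 left.
October 2010 has 31 days: 457 − 31 = 426 left.
November 2010 has 30 days: 426 − 30 = 396 left.
December 2010 has 31 days: 396 − 31 = 365 left.
January 2011 has 31 days: 365 − 31 = 334 left.
February 2011 has 28 days (2011 is not a leap year): 334 − 28 = 306 left.
March 2011 has 31 days: 306 − 31 = 275 left.
April 2011 has 30 days: 275 − 30 = 245 left.
May 2011 has 31 days: 245 − 31 = 214 left.
June 2011 has 30 days: 214 − 30 = 184 left.
July 2011 has 31 days: 184 − 31 = 153 left.
August 2011 has 31 days: 153 − 31 = 122 left.
September 2011 has 30 days: 122 − 30 = 92 left.
October 2011 has 31 days: 92 − 31 = 61 left.
November 2011 has 30 days: 61 − 30 = 31 left.
31 days into December 2011 → December 31, 2011.
Subtracting 102 days from December 31, 2011:
Going back 31 days from December 31, 2011 reaches the end of the previous month; 102 − 31 = 71 left.
November 2011 has 30 days: 71 − 30 = 41 left.
October 2011 has 31 days: 41 − 31 = 10 left.
September 2011 has 30 days; 30 − 10 = 20 → September 20, 2011.

September 20, 2011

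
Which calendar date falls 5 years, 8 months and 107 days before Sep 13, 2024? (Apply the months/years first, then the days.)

Subtracting 5 years, 8 months and 107 days from September 13, 2024: first the month/year part, then the days.
-5 years → 2019; month 9 − 8 = 1 → January 2019.
Day 13 is valid in January, giving January 13, 2019.
Now subtract 107 days from January 13, 2019.
Going back 13 days from January 13, 2019 reaches the end of the previous month; 107 − 13 = 94 left.
December 2018 has 31 days: 94 − 31 = 63 left.
November 2018 has 30 days: 63 − 30 = 33 left.
October 2018 has 31 days: 33 − 31 = 2 left.
September 2018 has 30 days; 30 − 2 = 28 → September 28, 2018.

September 28, 2018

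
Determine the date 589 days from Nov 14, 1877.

Counting forward 589 days from November 14, 1877.
November has 30 days, so 30 − 14 = 16 days remain after November 14, 1877; 589 − 16 = 573 left.
December 1877 has 31 days: 573 − 31 = 542 left.
January 1878 has 31 days: 542 − 31 = 511 left.
February 1878 has 28 days (1878 is not a leap year): 511 − 28 = 483 left.
March 1878 has 31 days: 483 − 31 = 452 left.
April 1878 has 30 days: 452 − 30 = 422 left.
May 1878 has 31 days: 422 − 31 = 391 left.
June 1878 has 30 days: 391 − 30 = 361 left.
July 1878 has 31 days: 361 − 31 = 330 left.
August 1878 has 31 days: 330 − 31 = 299 left.
September 1878 has 30 days: 299 − 30 = 269 left.
October 1878 has 31 days: 269 − 31 = 238 left.
November 1878 has 30 days: 238 − 30 = 208 left.
December 1878 has 31 days: 208 − 31 = 177 left.
January 1879 has 31 days: 177 − 31 = 146 left.
February 1879 has 28 days (1879 is not a leap year): 146 − 28 = 118 left.
March 1879 has 31 days: 118 − 31 = 87 left.
April 1879 has 30 days: 87 − 30 = 57 left.
May 1879 has 31 days: 57 − 31 = 26 left.
26 days into June 1879 → June 26, 1879.

June 26, 1879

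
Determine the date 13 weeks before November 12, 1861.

August 13, 1861

Counting back 13 weeks = 91 days from November 12, 1861.
Going back 12 days from November 12, 1861 reaches the end of the previous month; 91 − 12 = 79 left.
October 1861 has 31 days: 79 − 31 = 48 left.
September 1861 has 30 days: 48 − 30 = 18 left.
August 1861 has 31 days; 31 − 18 = 13 → August 13, 1861.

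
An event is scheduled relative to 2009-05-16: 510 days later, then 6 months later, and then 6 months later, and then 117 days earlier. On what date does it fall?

June 13, 2011

Adding 510 days from May 16, 2009:
May has 31 days, so 31 − 16 = 15 days remain after May 16, 2009; 510 − 15 = 495 left.
June 2009 has 30 days: 495 − 30 = 465 left.
July 2009 has 31 days: 465 − 31 = 434 left.
August 2009 has 31 days: 434 − 31 = 403 left.
September 2009 has 30 days: 403 − 30 = 373 left.
October 2009 has 31 days: 373 − 31 = 342 left.
November 2009 has 30 days: 342 − 30 = 312 left.
December 2009 has 31 days: 312 − 31 = 281 left.
January 2010 has 31 days: 281 − 31 = 250 left.
February 2010 has 28 days (2010 is not a leap year): 250 − 28 = 222 left.
March 2010 has 31 days: 222 − 31 = 191 left.
April 2010 has 30 days: 191 − 30 = 161 left.
May 2010 has 31 days: 161 − 31 = 130 left.
June 2010 has 30 days: 130 − 30 = 100 left.
July 2010 has 31 days: 100 − 31 = 69 left.
August 2010 has 31 days: 69 − 31 = 38 left.
September 2010 has 30 days: 38 − 30 = 8 left.
8 days into October 2010 → October 8, 2010.
Counting forward 6 months from October 8, 2010:
month 10 + 6 = 16, which is month 4 of year 2011 → April 2011.
Day 8 is valid in April, giving April 8, 2011.
Adding 6 months from April 8, 2011:
month 4 + 6 = 10 → October 2011.
Day 8 is valid in October, giving October 8, 2011.
Going back 117 days from October 8, 2011:
Going back 8 days from October 8, 2011 reaches the end of the previous month; 117 − 8 = 109 left.
September 2011 has 30 days: 109 − 30 = 79 left.
August 2011 has 31 days: 79 − 31 = 48 left.
July 2011 has 31 days: 48 − 31 = 17 left.
June 2011 has 30 days; 30 − 17 = 13 → June 13, 2011.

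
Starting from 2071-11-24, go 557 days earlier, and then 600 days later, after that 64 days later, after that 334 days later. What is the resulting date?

February 7, 2073

Counting back 557 days from November 24, 2071:
Going back 24 days from November 24, 2071 reaches the end of the previous month; 557 − 24 = 533 left.
October 2071 has 31 days: 533 − 31 = 502 left.
September 2071 has 30 days: 502 − 30 = 472 left.
August 2071 has 31 days: 472 − 31 = 441 left.
July 2071 has 31 days: 441 − 31 = 410 left.
June 2071 has 30 days: 410 − 30 = 380 left.
May 2071 has 31 days: 380 − 31 = 349 left.
April 2071 has 30 days: 349 − 30 = 319 left.
March 2071 has 31 days: 319 − 31 = 288 left.
February 2071 has 28 days (2071 is not a leap year): 288 − 28 = 260 left.
January 2071 has 31 days: 260 − 31 = 229 left.
December 2070 has 31 days: 229 − 31 = 198 left.
November 2070 has 30 days: 198 − 30 = 168 left.
October 2070 has 31 days: 168 − 31 = 137 left.
September 2070 has 30 days: 137 − 30 = 107 left.
August 2070 has 31 days: 107 − 31 = 76 left.
July 2070 has 31 days: 76 − 31 = 45 left.
June 2070 has 30 days: 45 − 30 = 15 left.
May 2070 has 31 days; 31 − 15 = 16 → May 16, 2070.
Adding 600 days from May 16, 2070:
May has 31 days, so 31 − 16 = 15 days remain after May 16, 2070; 600 − 15 = 585 left.
June 2070 has 30 days: 585 − 30 = 555 left.
July 2070 has 31 days: 555 − 31 = 524 left.
August 2070 has 31 days: 524 − 31 = 493 left.
September 2070 has 30 days: 493 − 30 = 463 left.
October 2070 has 31 days: 463 − 31 = 432 left.
November 2070 has 30 days: 432 − 30 = 402 left.
December 2070 has 31 days: 402 − 31 = 371 left.
January 2071 has 31 days: 371 − 31 = 340 left.
February 2071 has 28 days (2071 is not a leap year): 340 − 28 = 312 left.
March 2071 has 31 days: 312 − 31 = 281 left.
April 2071 has 30 days: 281 − 30 = 251 left.
May 2071 has 31 days: 251 − 31 = 220 left.
June 2071 has 30 days: 220 − 30 = 190 left.
July 2071 has 31 days: 190 − 31 = 159 left.
August 2071 has 31 days: 159 − 31 = 128 left.
September 2071 has 30 days: 128 − 30 = 98 left.
October 2071 has 31 days: 98 − 31 = 67 left.
November 2071 has 30 days: 67 − 30 = 37 left.
December 2071 has 31 days: 37 − 31 = 6 left.
6 days into January 2072 → January 6, 2072.
Counting forward 64 days from January 6, 2072:
January has 31 days, so 31 − 6 = 25 days remain after January 6, 2072; 64 − 25 = 39 left.
February 2072 has 29 days (2072 is a leap year): 39 − 29 = 10 left.
10 days into March 2072 → March 10, 2072.
Adding 334 days from March 10, 2072:
March has 31 days, so 31 − 10 = 21 days remain after March 10, 2072; 334 − 21 = 313 left.
April 2072 has 30 days: 313 − 30 = 283 left.
May 2072 has 31 days: 283 − 31 = 252 left.
June 2072 has 30 days: 252 − 30 = 222 left.
July 2072 has 31 days: 222 − 31 = 191 left.
August 2072 has 31 days: 191 − 31 = 160 left.
September 2072 has 30 days: 160 − 30 = 130 left.
October 2072 has 31 days: 130 − 31 = 99 left.
November 2072 has 30 days: 99 − 30 = 69 left.
December 2072 has 31 days: 69 − 31 = 38 left.
January 2073 has 31 days: 38 − 31 = 7 left.
7 days into February 2073 → February 7, 2073.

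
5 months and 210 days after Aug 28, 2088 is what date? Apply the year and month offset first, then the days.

Adding 5 months and 210 days from August 28, 2088: first the month/year part, then the days.
month 8 + 5 = 13, which is month 1 of year 2089 → January 2089.
Day 28 is valid in January, giving January 28, 2089.
Now add 210 days from January 28, 2089.
January has 31 days, so 31 − 28 = 3 days remain after January 28, 2089; 210 − 3 = 207 left.
February 2089 has 28 days (2089 is not a leap year): 207 − 28 = 179 left.
March 2089 has 31 days: 179 − 31 = 148 left.
April 2089 has 30 days: 148 − 30 = 118 left.
May 2089 has 31 days: 118 − 31 = 87 left.
June 2089 has 30 days: 87 − 30 = 57 left.
July 2089 has 31 days: 57 − 31 = 26 left.
26 days into August 2089 → August 26, 2089.

August 26, 2089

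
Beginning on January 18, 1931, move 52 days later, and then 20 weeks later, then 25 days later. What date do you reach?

August 23, 1931

Advancing 52 days from January 18, 1931:
January has 31 days, so 31 − 18 = 13 days remain after January 18, 1931; 52 − 13 = 39 left.
February 1931 has 28 days (1931 is not a leap year): 39 − 28 = 11 left.
11 days into March 1931 → March 11, 1931.
Adding 20 weeks (= 140 days) from March 11, 1931:
March has 31 days, so 31 − 11 = 20 days remain after March 11, 1931; 140 − 20 = 120 left.
April 1931 has 30 days: 120 − 30 = 90 left.
May 1931 has 31 days: 90 − 31 = 59 left.
June 1931 has 30 days: 59 − 30 = 29 left.
29 days into July 1931 → July 29, 1931.
Adding 25 days from July 29, 1931:
July has 31 days, so 31 − 29 = 2 days remain after July 29, 1931; 25 − 2 = 23 left.
23 days into August 1931 → August 23, 1931.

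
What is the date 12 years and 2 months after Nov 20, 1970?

Adding 12 years and 2 months from November 20, 1970.
+12 years → 1982; month 11 + 2 = 13, which is month 1 of year 1983 → January 1983.
Day 20 is valid in January, giving January 20, 1983.

January 20, 1983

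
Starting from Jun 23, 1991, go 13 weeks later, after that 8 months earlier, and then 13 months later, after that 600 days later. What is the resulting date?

Advancing 13 weeks (= 91 days) from June 23, 1991:
June has 30 days, so 30 − 23 = 7 days remain after June 23, 1991; 91 − 7 = 84 left.
July 1991 has 31 days: 84 − 31 = 53 left.
August 1991 has 31 days: 53 − 31 = 22 left.
22 days into September 1991 → September 22, 1991.
Going back 8 months from September 22, 1991:
month 9 − 8 = 1 → January 1991.
Day 22 is valid in January, giving January 22, 1991.
Advancing 13 months from January 22, 1991:
month 1 + 13 = 14, which is month 2 of year 1992 → February 1992.
Day 22 is valid in February, giving February 22, 1992.
Advancing 600 days from February 22, 1992:
February has 29 days, so 29 − 22 = 7 days remain after February 22, 1992; 600 − 7 = 593 left.
March 1992 has 31 days: 593 − 31 = 562 left.
April 1992 has 30 days: 562 − 30 = 532 left.
May 1992 has 31 days: 532 − 31 = 501 left.
June 1992 has 30 days: 501 − 30 = 471 left.
July 1992 has 31 days: 471 − 31 = 440 left.
August 1992 has 31 days: 440 − 31 = 409 left.
September 1992 has 30 days: 409 − 30 = 379 left.
October 1992 has 31 days: 379 − 31 = 348 left.
November 1992 has 30 days: 348 − 30 = 318 left.
December 1992 has 31 days: 318 − 31 = 287 left.
January 1993 has 31 days: 287 − 31 = 256 left.
February 1993 has 28 days (1993 is not a leap year): 256 − 28 = 228 left.
March 1993 has 31 days: 228 − 31 = 197 left.
April 1993 has 30 days: 197 − 30 = 167 left.
May 1993 has 31 days: 167 − 31 = 136 left.
June 1993 has 30 days: 136 − 30 = 106 left.
July 1993 has 31 days: 106 − 31 = 75 left.
August 1993 has 31 days: 75 − 31 = 44 left.
September 1993 has 30 days: 44 − 30 = 14 left.
14 days into October 1993 → October 14, 1993.

October 14, 1993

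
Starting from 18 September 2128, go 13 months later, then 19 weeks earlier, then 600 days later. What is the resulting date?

Counting forward 13 months from September 18, 2128:
month 9 + 13 = 22, which is month 10 of year 2129 → October 2129.
Day 18 is valid in October, giving October 18, 2129.
Going back 19 weeks (= 133 days) from October 18, 2129:
Going back 18 days from October 18, 2129 reaches the end of the previous month; 133 − 18 = 115 left.
September 2129 has 30 days: 115 − 30 = 85 left.
August 2129 has 31 days: 85 − 31 = 54 left.
July 2129 has 31 days: 54 − 31 = 23 left.
June 2129 has 30 days; 30 − 23 = 7 → June 7, 2129.
Advancing 600 days from June 7, 2129:
June has 30 days, so 30 − 7 = 23 days remain after June 7, 2129; 600 − 23 = 577 left.
July 2129 has 31 days: 577 − 31 = 546 left.
August 2129 has 31 days: 546 − 31 = 515 left.
September 2129 has 30 days: 515 − 30 = 485 left.
October 2129 has 31 days: 485 − 31 = 454 left.
November 2129 has 30 days: 454 − 30 = 424 left.
December 2129 has 31 days: 424 − 31 = 393 left.
January 2130 has 31 days: 393 − 31 = 362 left.
February 2130 has 28 days (2130 is not a leap year): 362 − 28 = 334 left.
March 2130 has 31 days: 334 − 31 = 303 left.
April 2130 has 30 days: 303 − 30 = 273 left.
May 2130 has 31 days: 273 − 31 = 242 left.
June 2130 has 30 days: 242 − 30 = 212 left.
July 2130 has 31 days: 212 − 31 = 181 left.
August 2130 has 31 days: 181 − 31 = 150 left.
September 2130 has 30 days: 150 − 30 = 120 left.
October 2130 has 31 days: 120 − 31 = 89 left.
November 2130 has 30 days: 89 − 30 = 59 left.
December 2130 has 31 days: 59 − 31 = 28 left.
28 days into January 2131 → January 28, 2131.

January 28, 2131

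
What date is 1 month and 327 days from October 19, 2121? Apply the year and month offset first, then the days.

Counting forward 1 month and 327 days from October 19, 2121: first the month/year part, then the days.
month 10 + 1 = 11 → November 2121.
Day 19 is valid in November, giving November 19, 2121.
Now add 327 days from November 19, 2121.
November has 30 days, so 30 − 19 = 11 days remain after November 19, 2121; 327 − 11 = 316 left.
December 2121 has 31 days: 316 − 31 = 285 left.
January 2122 has 31 days: 285 − 31 = 254 left.
February 2122 has 28 days (2122 is not a leap year): 254 − 28 = 226 left.
March 2122 has 31 days: 226 − 31 = 195 left.
April 2122 has 30 days: 195 − 30 = 165 left.
May 2122 has 31 days: 165 − 31 = 134 left.
June 2122 has 30 days: 134 − 30 = 104 left.
July 2122 has 31 days: 104 − 31 = 73 left.
August 2122 has 31 days: 73 − 31 = 42 left.
September 2122 has 30 days: 42 − 30 = 12 left.
12 days into October 2122 → October 12, 2122.

October 12, 2122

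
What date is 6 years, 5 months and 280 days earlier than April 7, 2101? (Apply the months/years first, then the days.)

January 31, 2094

Going back 6 years, 5 months and 280 days from April 7, 2101: first the month/year part, then the days.
-6 years → 2095; month 4 − 5 = -1, which is month 11 of year 2094 → November 2094.
Day 7 is valid in November, giving November 7, 2094.
Now subtract 280 days from November 7, 2094.
Going back 7 days from November 7, 2094 reaches the end of the previous month; 280 − 7 = 273 left.
October 2094 has 31 days: 273 − 31 = 242 left.
September 2094 has 30 days: 242 − 30 = 212 left.
August 2094 has 31 days: 212 − 31 = 181 left.
July 2094 has 31 days: 181 − 31 = 150 left.
June 2094 has 30 days: 150 − 30 = 120 left.
May 2094 has 31 days: 120 − 31 = 89 left.
April 2094 has 30 days: 89 − 30 = 59 left.
March 2094 has 31 days: 59 − 31 = 28 left.
February 2094 has 28 days (2094 is not a leap year): 28 − 28 = 0 left.
January 2094 has 31 days; 31 − 0 = 31 → January 31, 2094.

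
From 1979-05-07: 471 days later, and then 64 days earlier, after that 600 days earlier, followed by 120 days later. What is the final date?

Advancing 471 days from May 7, 1979:
May has 31 days, so 31 − 7 = 24 days remain after May 7, 1979; 471 − 24 = 447 left.
June 1979 has 30 days: 447 − 30 = 417 left.
July 1979 has 31 days: 417 − 31 = 386 left.
August 1979 has 31 days: 386 − 31 = 355 left.
September 1979 has 30 days: 355 − 30 = 325 left.
October 1979 has 31 days: 325 − 31 = 294 left.
November 1979 has 30 days: 294 − 30 = 264 left.
December 1979 has 31 days: 264 − 31 = 233 left.
January 1980 has 31 days: 233 − 31 = 202 left.
February 1980 has 29 days (1980 is a leap year): 202 − 29 = 173 left.
March 1980 has 31 days: 173 − 31 = 142 left.
April 1980 has 30 days: 142 − 30 = 112 left.
May 1980 has 31 days: 112 − 31 = 81 left.
June 1980 has 30 days: 81 − 30 = 51 left.
July 1980 has 31 days: 51 − 31 = 20 left.
20 days into August 1980 → August 20, 1980.
Going back 64 days from August 20, 1980:
Going back 20 days from August 20, 1980 reaches the end of the previous month; 64 − 20 = 44 left.
July 1980 has 31 days: 44 − 31 = 13 left.
June 1980 has 30 days; 30 − 13 = 17 → June 17, 1980.
Subtracting 600 days from June 17, 1980:
Going back 17 days from June 17, 1980 reaches the end of the previous month; 600 − 17 = 583 left.
May 1980 has 31 days: 583 − 31 = 552 left.
April 1980 has 30 days: 552 − 30 = 522 left.
March 1980 has 31 days: 522 − 31 = 491 left.
February 1980 has 29 days (1980 is a leap year): 491 − 29 = 462 left.
January 1980 has 31 days: 462 − 31 = 431 left.
December 1979 has 31 days: 431 − 31 = 400 left.
November 1979 has 30 days: 400 − 30 = 370 left.
October 1979 has 31 days: 370 − 31 = 339 left.
September 1979 has 30 days: 339 − 30 = 309 left.
August 1979 has 31 days: 309 − 31 = 278 left.
July 1979 has 31 days: 278 − 31 = 247 left.
June 1979 has 30 days: 247 − 30 = 217 left.
May 1979 has 31 days: 217 − 31 = 186 left.
April 1979 has 30 days: 186 − 30 = 156 left.
March 1979 has 31 days: 156 − 31 = 125 left.
February 1979 has 28 days (1979 is not a leap year): 125 − 28 = 97 left.
January 1979 has 31 days: 97 − 31 = 66 left.
December 1978 has 31 days: 66 − 31 = 35 left.
November 1978 has 30 days: 35 − 30 = 5 left.
October 1978 has 31 days; 31 − 5 = 26 → October 26, 1978.
Adding 120 days from October 26, 1978:
October has 31 days, so 31 − 26 = 5 days remain after October 26, 1978; 120 − 5 = 115 left.
November 1978 has 30 days: 115 − 30 = 85 left.
December 1978 has 31 days: 85 − 31 = 54 left.
January 1979 has 31 days: 54 − 31 = 23 left.
23 days into February 1979 → February 23, 1979.

February 23, 1979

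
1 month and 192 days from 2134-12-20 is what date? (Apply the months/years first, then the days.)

Counting forward 1 month and 192 days from December 20, 2134: first the month/year part, then the days.
month 12 + 1 = 13, which is month 1 of year 2135 → January 2135.
Day 20 is valid in January, giving January 20, 2135.
Now add 192 days from January 20, 2135.
January has 31 days, so 31 − 20 = 11 days remain after January 20, 2135; 192 − 11 = 181 left.
February 2135 has 28 days (2135 is not a leap year): 181 − 28 = 153 left.
March 2135 has 31 days: 153 − 31 = 122 left.
April 2135 has 30 days: 122 − 30 = 92 left.
May 2135 has 31 days: 92 − 31 = 61 left.
June 2135 has 30 days: 61 − 30 = 31 left.
31 days into July 2135 → July 31, 2135.

July 31, 2135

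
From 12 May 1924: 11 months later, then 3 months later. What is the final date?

Adding 11 months from May 12, 1924:
month 5 + 11 = 16, which is month 4 of year 1925 → April 1925.
Day 12 is valid in April, giving April 12, 1925.
Counting forward 3 months from April 12, 1925:
month 4 + 3 = 7 → July 1925.
Day 12 is valid in July, giving July 12, 1925.

July 12, 1925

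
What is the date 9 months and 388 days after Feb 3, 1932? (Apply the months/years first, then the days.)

November 26, 1933

Advancing 9 months and 388 days from February 3, 1932: first the month/year part, then the days.
month 2 + 9 = 11 → November 1932.
Day 3 is valid in November, giving November 3, 1932.
Now add 388 days from November 3, 1932.
November has 30 days, so 30 − 3 = 27 days remain after November 3, 1932; 388 − 27 = 361 left.
December 1932 has 31 days: 361 − 31 = 330 left.
January 1933 has 31 days: 330 − 31 = 299 left.
February 1933 has 28 days (1933 is not a leap year): 299 − 28 = 271 left.
March 1933 has 31 days: 271 − 31 = 240 left.
April 1933 has 30 days: 240 − 30 = 210 left.
May 1933 has 31 days: 210 − 31 = 179 left.
June 1933 has 30 days: 179 − 30 = 149 left.
July 1933 has 31 days: 149 − 31 = 118 left.
August 1933 has 31 days: 118 − 31 = 87 left.
September 1933 has 30 days: 87 − 30 = 57 left.
October 1933 has 31 days: 57 − 31 = 26 left.
26 days into November 1933 → November 26, 1933.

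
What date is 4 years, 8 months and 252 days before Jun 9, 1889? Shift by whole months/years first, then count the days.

January 31, 1884

Counting back 4 years, 8 months and 252 days from June 9, 1889: first the month/year part, then the days.
-4 years → 1885; month 6 − 8 = -2, which is month 10 of year 1884 → October 1884.
Day 9 is valid in October, giving October 9, 1884.
Now subtract 252 days from October 9, 1884.
Going back 9 days from October 9, 1884 reaches the end of the previous month; 252 − 9 = 243 left.
September 1884 has 30 days: 243 − 30 = 213 left.
August 1884 has 31 days: 213 − 31 = 182 left.
July 1884 has 31 days: 182 − 31 = 151 left.
June 1884 has 30 days: 151 − 30 = 121 left.
May 1884 has 31 days: 121 − 31 = 90 left.
April 1884 has 30 days: 90 − 30 = 60 left.
March 1884 has 31 days: 60 − 31 = 29 left.
February 1884 has 29 days (1884 is a leap year): 29 − 29 = 0 left.
January 1884 has 31 days; 31 − 0 = 31 → January 31, 1884.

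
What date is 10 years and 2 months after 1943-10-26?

Adding 10 years and 2 months from October 26, 1943.
+10 years → 1953; month 10 + 2 = 12 → December 1953.
Day 26 is valid in December, giving December 26, 1953.

December 26, 1953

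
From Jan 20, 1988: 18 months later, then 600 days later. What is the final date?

March 12, 1991

Adding 18 months from January 20, 1988:
month 1 + 18 = 19, which is month 7 of year 1989 → July 1989.
Day 20 is valid in July, giving July 20, 1989.
Advancing 600 days from July 20, 1989:
July has 31 days, so 31 − 20 = 11 days remain after July 20, 1989; 600 − 11 = 589 left.
August 1989 has 31 days: 589 − 31 = 558 left.
September 1989 has 30 days: 558 − 30 = 528 left.
October 1989 has 31 days: 528 − 31 = 497 left.
November 1989 has 30 days: 497 − 30 = 467 left.
December 1989 has 31 days: 467 − 31 = 436 left.
January 1990 has 31 days: 436 − 31 = 405 left.
February 1990 has 28 days (1990 is not a leap year): 405 − 28 = 377 left.
March 1990 has 31 days: 377 − 31 = 346 left.
April 1990 has 30 days: 346 − 30 = 316 left.
May 1990 has 31 days: 316 − 31 = 285 left.
June 1990 has 30 days: 285 − 30 = 255 left.
July 1990 has 31 days: 255 − 31 = 224 left.
August 1990 has 31 days: 224 − 31 = 193 left.
September 1990 has 30 days: 193 − 30 = 163 left.
October 1990 has 31 days: 163 − 31 = 132 left.
November 1990 has 30 days: 132 − 30 = 102 left.
December 1990 has 31 days: 102 − 31 = 71 left.
January 1991 has 31 days: 71 − 31 = 40 left.
February 1991 has 28 days (1991 is not a leap year): 40 − 28 = 12 left.
12 days into March 1991 → March 12, 1991.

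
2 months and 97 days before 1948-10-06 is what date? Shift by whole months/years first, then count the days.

Subtracting 2 months and 97 days from October 6, 1948: first the month/year part, then the days.
month 10 − 2 = 8 → August 1948.
Day 6 is valid in August, giving August 6, 1948.
Now subtract 97 days from August 6, 1948.
Going back 6 days from August 6, 1948 reaches the end of the previous month; 97 − 6 = 91 left.
July 1948 has 31 days: 91 − 31 = 60 left.
June 1948 has 30 days: 60 − 30 = 30 left.
May 1948 has 31 days; 31 − 30 = 1 → May 1, 1948.

May 1, 1948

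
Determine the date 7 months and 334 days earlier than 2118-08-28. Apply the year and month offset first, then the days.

February 28, 2117

Going back 7 months and 334 days from August 28, 2118: first the month/year part, then the days.
month 8 − 7 = 1 → January 2118.
Day 28 is valid in January, giving January 28, 2118.
Now subtract 334 days from January 28, 2118.
Going back 28 days from January 28, 2118 reaches the end of the previous month; 334 − 28 = 306 left.
December 2117 has 31 days: 306 − 31 = 275 left.
November 2117 has 30 days: 275 − 30 = 245 left.
October 2117 has 31 days: 245 − 31 = 214 left.
September 2117 has 30 days: 214 − 30 = 184 left.
August 2117 has 31 days: 184 − 31 = 153 left.
July 2117 has 31 days: 153 − 31 = 122 left.
June 2117 has 30 days: 122 − 30 = 92 left.
May 2117 has 31 days: 92 − 31 = 61 left.
April 2117 has 30 days: 61 − 30 = 31 left.
March 2117 has 31 days: 31 − 31 = 0 left.
February 2117 has 28 days; 28 − 0 = 28 → February 28, 2117.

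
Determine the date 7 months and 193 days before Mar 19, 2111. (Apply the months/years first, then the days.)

Subtracting 7 months and 193 days from March 19, 2111: first the month/year part, then the days.
month 3 − 7 = -4, which is month 8 of year 2110 → August 2110.
Day 19 is valid in August, giving August 19, 2110.
Now subtract 193 days from August 19, 2110.
Going back 19 days from August 19, 2110 reaches the end of the previous month; 193 − 19 = 174 left.
July 2110 has 31 days: 174 − 31 = 143 left.
June 2110 has 30 days: 143 − 30 = 113 left.
May 2110 has 31 days: 113 − 31 = 82 left.
April 2110 has 30 days: 82 − 30 = 52 left.
March 2110 has 31 days: 52 − 31 = 21 left.
February 2110 has 28 days; 28 − 21 = 7 → February 7, 2110.

February 7, 2110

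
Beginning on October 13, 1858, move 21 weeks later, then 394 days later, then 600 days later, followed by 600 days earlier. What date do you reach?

April 6, 1860

Advancing 21 weeks (= 147 days) from October 13, 1858:
October has 31 days, so 31 − 13 = 18 days remain after October 13, 1858; 147 − 18 = 129 left.
November 1858 has 30 days: 129 − 30 = 99 left.
December 1858 has 31 days: 99 − 31 = 68 left.
January 1859 has 31 days: 68 − 31 = 37 left.
February 1859 has 28 days (1859 is not a leap year): 37 − 28 = 9 left.
9 days into March 1859 → March 9, 1859.
Adding 394 days from March 9, 1859:
March has 31 days, so 31 − 9 = 22 days remain after March 9, 1859; 394 − 22 = 372 left.
April 1859 has 30 days: 372 − 30 = 342 left.
May 1859 has 31 days: 342 − 31 = 311 left.
June 1859 has 30 days: 311 − 30 = 281 left.
July 1859 has 31 days: 281 − 31 = 250 left.
August 1859 has 31 days: 250 − 31 = 219 left.
September 1859 has 30 days: 219 − 30 = 189 left.
October 1859 has 31 days: 189 − 31 = 158 left.
November 1859 has 30 days: 158 − 30 = 128 left.
December 1859 has 31 days: 128 − 31 = 97 left.
January 1860 has 31 days: 97 − 31 = 66 left.
February 1860 has 29 days (1860 is a leap year): 66 − 29 = 37 left.
March 1860 has 31 days: 37 − 31 = 6 left.
6 days into April 1860 → April 6, 1860.
Counting forward 600 days from April 6, 1860:
April has 30 days, so 30 − 6 = 24 days remain after April 6, 1860; 600 − 24 = 576 left.
May 1860 has 31 days: 576 − 31 = 545 left.
June 1860 has 30 days: 545 − 30 = 515 left.
July 1860 has 31 days: 515 − 31 = 484 left.
August 1860 has 31 days: 484 − 31 = 453 left.
September 1860 has 30 days: 453 − 30 = 423 left.
October 1860 has 31 days: 423 − 31 = 392 left.
November 1860 has 30 days: 392 − 30 = 362 left.
December 1860 has 31 days: 362 − 31 = 331 left.
January 1861 has 31 days: 331 − 31 = 300 left.
February 1861 has 28 days (1861 is not a leap year): 300 − 28 = 272 left.
March 1861 has 31 days: 272 − 31 = 241 left.
April 1861 has 30 days: 241 − 30 = 211 left.
May 1861 has 31 days: 211 − 31 = 180 left.
June 1861 has 30 days: 180 − 30 = 150 left.
July 1861 has 31 days: 150 − 31 = 119 left.
August 1861 has 31 days: 119 − 31 = 88 left.
September 1861 has 30 days: 88 − 30 = 58 left.
October 1861 has 31 days: 58 − 31 = 27 left.
27 days into November 1861 → November 27, 1861.
Going back 600 days from November 27, 1861:
Going back 27 days from November 27, 1861 reaches the end of the previous month; 600 − 27 = 573 left.
October 1861 has 31 days: 573 − 31 = 542 left.
September 1861 has 30 days: 542 − 30 = 512 left.
August 1861 has 31 days: 512 − 31 = 481 left.
July 1861 has 31 days: 481 − 31 = 450 left.
June 1861 has 30 days: 450 − 30 = 420 left.
May 1861 has 31 days: 420 − 31 = 389 left.
April 1861 has 30 days: 389 − 30 = 359 left.
March 1861 has 31 days: 359 − 31 = 328 left.
February 1861 has 28 days (1861 is not a leap year): 328 − 28 = 300 left.
January 1861 has 31 days: 300 − 31 = 269 left.
December 1860 has 31 days: 269 − 31 = 238 left.
November 1860 has 30 days: 238 − 30 = 208 left.
October 1860 has 31 days: 208 − 31 = 177 left.
September 1860 has 30 days: 177 − 30 = 147 left.
August 1860 has 31 days: 147 − 31 = 116 left.
July 1860 has 31 days: 116 − 31 = 85 left.
June 1860 has 30 days: 85 − 30 = 55 left.
May 1860 has 31 days: 55 − 31 = 24 left.
April 1860 has 30 days; 30 − 24 = 6 → April 6, 1860.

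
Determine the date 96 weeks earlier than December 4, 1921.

Going back 96 weeks = 672 days from December 4, 1921.
Going back 4 days from December 4, 1921 reaches the end of the previous month; 672 − 4 = 668 left.
November 1921 has 30 days: 668 − 30 = 638 left.
October 1921 has 31 days: 638 − 31 = 607 left.
September 1921 has 30 days: 607 − 30 = 577 left.
August 1921 has 31 days: 577 − 31 = 546 left.
July 1921 has 31 days: 546 − 31 = 515 left.
June 1921 has 30 days: 515 − 30 = 485 left.
May 1921 has 31 days: 485 − 31 = 454 left.
April 1921 has 30 days: 454 − 30 = 424 left.
March 1921 has 31 days: 424 − 31 = 393 left.
February 1921 has 28 days (1921 is not a leap year): 393 − 28 = 365 left.
January 1921 has 31 days: 365 − 31 = 334 left.
December 1920 has 31 days: 334 − 31 = 303 left.
November 1920 has 30 days: 303 − 30 = 273 left.
October 1920 has 31 days: 273 − 31 = 242 left.
September 1920 has 30 days: 242 − 30 = 212 left.
August 1920 has 31 days: 212 − 31 = 181 left.
July 1920 has 31 days: 181 − 31 = 150 left.
June 1920 has 30 days: 150 − 30 = 120 left.
May 1920 has 31 days: 120 − 31 = 89 left.
April 1920 has 30 days: 89 − 30 = 59 left.
March 1920 has 31 days: 59 − 31 = 28 left.
February 1920 has 29 days; 29 − 28 = 1 → February 1, 1920.

February 1, 1920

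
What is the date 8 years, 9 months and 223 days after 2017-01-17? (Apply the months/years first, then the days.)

May 28, 2026

Advancing 8 years, 9 months and 223 days from January 17, 2017: first the month/year part, then the days.
+8 years → 2025; month 1 + 9 = 10 → October 2025.
Day 17 is valid in October, giving October 17, 2025.
Now add 223 days from October 17, 2025.
October has 31 days, so 31 − 17 = 14 days remain after October 17, 2025; 223 − 14 = 209 left.
November 2025 has 30 days: 209 − 30 = 179 left.
December 2025 has 31 days: 179 − 31 = 148 left.
January 2026 has 31 days: 148 − 31 = 117 left.
February 2026 has 28 days (2026 is not a leap year): 117 − 28 = 89 left.
March 2026 has 31 days: 89 − 31 = 58 left.
April 2026 has 30 days: 58 − 30 = 28 left.
28 days into May 2026 → May 28, 2026.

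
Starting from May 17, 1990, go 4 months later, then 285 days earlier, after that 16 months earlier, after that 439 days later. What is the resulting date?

Advancing 4 months from May 17, 1990:
month 5 + 4 = 9 → September 1990.
Day 17 is valid in September, giving September 17, 1990.
Going back 285 days from September 17, 1990:
Going back 17 days from September 17, 1990 reaches the end of the previous month; 285 − 17 = 268 left.
August 1990 has 31 days: 268 − 31 = 237 left.
July 1990 has 31 days: 237 − 31 = 206 left.
June 1990 has 30 days: 206 − 30 = 176 left.
May 1990 has 31 days: 176 − 31 = 145 left.
April 1990 has 30 days: 145 − 30 = 115 left.
March 1990 has 31 days: 115 − 31 = 84 left.
February 1990 has 28 days (1990 is not a leap year): 84 − 28 = 56 left.
January 1990 has 31 days: 56 − 31 = 25 left.
December 1989 has 31 days; 31 − 25 = 6 → December 6, 1989.
Going back 16 months from December 6, 1989:
month 12 − 16 = -4, which is month 8 of year 1988 → August 1988.
Day 6 is valid in August, giving August 6, 1988.
Adding 439 days from August 6, 1988:
August has 31 days, so 31 − 6 = 25 days remain after August 6, 1988; 439 − 25 = 414 left.
September 1988 has 30 days: 414 − 30 = 384 left.
October 1988 has 31 days: 384 − 31 = 353 left.
November 1988 has 30 days: 353 − 30 = 323 left.
December 1988 has 31 days: 323 − 31 = 292 left.
January 1989 has 31 days: 292 − 31 = 261 left.
February 1989 has 28 days (1989 is not a leap year): 261 − 28 = 233 left.
March 1989 has 31 days: 233 − 31 = 202 left.
April 1989 has 30 days: 202 − 30 = 172 left.
May 1989 has 31 days: 172 − 31 = 141 left.
June 1989 has 30 days: 141 − 30 = 111 left.
July 1989 has 31 days: 111 − 31 = 80 left.
August 1989 has 31 days: 80 − 31 = 49 left.
September 1989 has 30 days: 49 − 30 = 19 left.
19 days into October 1989 → October 19, 1989.

October 19, 1989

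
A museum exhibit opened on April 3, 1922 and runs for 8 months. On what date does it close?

December 3, 1922

Adding 8 months from April 3, 1922.
month 4 + 8 = 12 → December 1922.
Day 3 is valid in December, giving December 3, 1922.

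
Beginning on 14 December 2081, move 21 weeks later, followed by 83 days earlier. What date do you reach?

February 16, 2082

Counting forward 21 weeks (= 147 days) from December 14, 2081:
December has 31 days, so 31 − 14 = 17 days remain after December 14, 2081; 147 − 17 = 130 left.
January 2082 has 31 days: 130 − 31 = 99 left.
February 2082 has 28 days (2082 is not a leap year): 99 − 28 = 71 left.
March 2082 has 31 days: 71 − 31 = 40 left.
April 2082 has 30 days: 40 − 30 = 10 left.
10 days into May 2082 → May 10, 2082.
Subtracting 83 days from May 10, 2082:
Going back 10 days from May 10, 2082 reaches the end of the previous month; 83 − 10 = 73 left.
April 2082 has 30 days: 73 − 30 = 43 left.
March 2082 has 31 days: 43 − 31 = 12 left.
February 2082 has 28 days; 28 − 12 = 16 → February 16, 2082.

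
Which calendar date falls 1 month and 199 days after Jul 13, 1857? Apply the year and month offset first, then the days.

February 28, 1858

Advancing 1 month and 199 days from July 13, 1857: first the month/year part, then the days.
month 7 + 1 = 8 → August 1857.
Day 13 is valid in August, giving August 13, 1857.
Now add 199 days from August 13, 1857.
August has 31 days, so 31 − 13 = 18 days remain after August 13, 1857; 199 − 18 = 181 left.
September 1857 has 30 days: 181 − 30 = 151 left.
October 1857 has 31 days: 151 − 31 = 120 left.
November 1857 has 30 days: 120 − 30 = 90 left.
December 1857 has 31 days: 90 − 31 = 59 left.
January 1858 has 31 days: 59 − 31 = 28 left.
28 days into February 1858 → February 28, 1858.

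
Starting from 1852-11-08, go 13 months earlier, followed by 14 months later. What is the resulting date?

December 8, 1852

Counting back 13 months from November 8, 1852:
month 11 − 13 = -2, which is month 10 of year 1851 → October 1851.
Day 8 is valid in October, giving October 8, 1851.
Adding 14 months from October 8, 1851:
month 10 + 14 = 24, which is month 12 of year 1852 → December 1852.
Day 8 is valid in December, giving December 8, 1852.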